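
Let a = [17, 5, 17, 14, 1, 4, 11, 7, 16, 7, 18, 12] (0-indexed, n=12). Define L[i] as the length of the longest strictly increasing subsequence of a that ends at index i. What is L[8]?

   i    0    1    2    3    4    5    6    7    8    9   10   11
a[i]   17    5   17   14    1    4   11    7   16    7   18   12
L[i]    1    1    2    2    1    2    3    3    4    3    5    4

4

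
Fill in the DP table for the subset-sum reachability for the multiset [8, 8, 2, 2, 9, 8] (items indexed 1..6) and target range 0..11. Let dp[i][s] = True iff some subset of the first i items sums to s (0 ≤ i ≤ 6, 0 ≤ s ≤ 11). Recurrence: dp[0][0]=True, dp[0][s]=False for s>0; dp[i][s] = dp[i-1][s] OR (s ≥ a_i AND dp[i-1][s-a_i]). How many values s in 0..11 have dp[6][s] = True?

7

i\s   0   1   2   3   4   5   6   7   8   9  10  11
  0   T   F   F   F   F   F   F   F   F   F   F   F
  1   T   F   F   F   F   F   F   F   T   F   F   F
  2   T   F   F   F   F   F   F   F   T   F   F   F
  3   T   F   T   F   F   F   F   F   T   F   T   F
  4   T   F   T   F   T   F   F   F   T   F   T   F
  5   T   F   T   F   T   F   F   F   T   T   T   T
  6   T   F   T   F   T   F   F   F   T   T   T   T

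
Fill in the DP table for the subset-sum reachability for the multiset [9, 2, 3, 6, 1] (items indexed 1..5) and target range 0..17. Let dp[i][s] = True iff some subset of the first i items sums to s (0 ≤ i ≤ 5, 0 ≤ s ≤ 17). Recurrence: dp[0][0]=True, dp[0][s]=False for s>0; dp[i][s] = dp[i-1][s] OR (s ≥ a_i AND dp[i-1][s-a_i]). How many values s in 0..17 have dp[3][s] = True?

i\s   0   1   2   3   4   5   6   7   8   9  10  11  12  13  14  15  16  17
  0   T   F   F   F   F   F   F   F   F   F   F   F   F   F   F   F   F   F
  1   T   F   F   F   F   F   F   F   F   T   F   F   F   F   F   F   F   F
  2   T   F   T   F   F   F   F   F   F   T   F   T   F   F   F   F   F   F
  3   T   F   T   T   F   T   F   F   F   T   F   T   T   F   T   F   F   F
  4   T   F   T   T   F   T   T   F   T   T   F   T   T   F   T   T   F   T
  5   T   T   T   T   T   T   T   T   T   T   T   T   T   T   T   T   T   T

8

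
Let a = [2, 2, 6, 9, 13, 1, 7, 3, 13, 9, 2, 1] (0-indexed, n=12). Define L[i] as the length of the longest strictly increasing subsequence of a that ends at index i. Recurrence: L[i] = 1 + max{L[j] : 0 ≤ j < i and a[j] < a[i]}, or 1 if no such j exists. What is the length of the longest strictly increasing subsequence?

4

   i    0    1    2    3    4    5    6    7    8    9   10   11
a[i]    2    2    6    9   13    1    7    3   13    9    2    1
L[i]    1    1    2    3    4    1    3    2    4    4    2    1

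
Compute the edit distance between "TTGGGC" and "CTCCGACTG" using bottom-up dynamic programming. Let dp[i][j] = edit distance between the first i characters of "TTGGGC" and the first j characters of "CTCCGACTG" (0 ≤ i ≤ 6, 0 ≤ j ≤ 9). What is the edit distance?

6

   ''  C  T  C  C  G  A  C  T  G
''  0  1  2  3  4  5  6  7  8  9
 T  1  1  1  2  3  4  5  6  7  8
 T  2  2  1  2  3  4  5  6  6  7
 G  3  3  2  2  3  3  4  5  6  6
 G  4  4  3  3  3  3  4  5  6  6
 G  5  5  4  4  4  3  4  5  6  6
 C  6  5  5  4  4  4  4  4  5  6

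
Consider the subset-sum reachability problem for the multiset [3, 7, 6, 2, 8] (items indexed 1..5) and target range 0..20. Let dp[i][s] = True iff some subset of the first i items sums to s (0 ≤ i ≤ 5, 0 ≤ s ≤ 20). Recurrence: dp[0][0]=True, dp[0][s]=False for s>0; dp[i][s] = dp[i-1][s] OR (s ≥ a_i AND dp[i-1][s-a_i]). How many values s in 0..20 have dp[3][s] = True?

8

i\s   0   1   2   3   4   5   6   7   8   9  10  11  12  13  14  15  16  17  18  19  20
  0   T   F   F   F   F   F   F   F   F   F   F   F   F   F   F   F   F   F   F   F   F
  1   T   F   F   T   F   F   F   F   F   F   F   F   F   F   F   F   F   F   F   F   F
  2   T   F   F   T   F   F   F   T   F   F   T   F   F   F   F   F   F   F   F   F   F
  3   T   F   F   T   F   F   T   T   F   T   T   F   F   T   F   F   T   F   F   F   F
  4   T   F   T   T   F   T   T   T   T   T   T   T   T   T   F   T   T   F   T   F   F
  5   T   F   T   T   F   T   T   T   T   T   T   T   T   T   T   T   T   T   T   T   T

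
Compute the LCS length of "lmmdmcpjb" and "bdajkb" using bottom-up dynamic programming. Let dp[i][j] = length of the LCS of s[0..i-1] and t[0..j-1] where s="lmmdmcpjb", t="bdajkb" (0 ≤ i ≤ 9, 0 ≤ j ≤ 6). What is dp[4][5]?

1

   ''  b  d  a  j  k  b
''  0  0  0  0  0  0  0
 l  0  0  0  0  0  0  0
 m  0  0  0  0  0  0  0
 m  0  0  0  0  0  0  0
 d  0  0  1  1  1  1  1
 m  0  0  1  1  1  1  1
 c  0  0  1  1  1  1  1
 p  0  0  1  1  1  1  1
 j  0  0  1  1  2  2  2
 b  0  1  1  1  2  2  3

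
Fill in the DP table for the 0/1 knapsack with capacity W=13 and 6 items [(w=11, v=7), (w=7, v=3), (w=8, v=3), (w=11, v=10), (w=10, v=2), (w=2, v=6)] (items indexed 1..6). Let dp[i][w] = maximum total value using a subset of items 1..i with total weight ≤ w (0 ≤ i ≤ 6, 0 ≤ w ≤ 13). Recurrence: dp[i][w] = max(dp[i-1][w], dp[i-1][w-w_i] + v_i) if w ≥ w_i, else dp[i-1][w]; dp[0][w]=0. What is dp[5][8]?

i\w   0   1   2   3   4   5   6   7   8   9  10  11  12  13
  0   0   0   0   0   0   0   0   0   0   0   0   0   0   0
  1   0   0   0   0   0   0   0   0   0   0   0   7   7   7
  2   0   0   0   0   0   0   0   3   3   3   3   7   7   7
  3   0   0   0   0   0   0   0   3   3   3   3   7   7   7
  4   0   0   0   0   0   0   0   3   3   3   3  10  10  10
  5   0   0   0   0   0   0   0   3   3   3   3  10  10  10
  6   0   0   6   6   6   6   6   6   6   9   9  10  10  16

3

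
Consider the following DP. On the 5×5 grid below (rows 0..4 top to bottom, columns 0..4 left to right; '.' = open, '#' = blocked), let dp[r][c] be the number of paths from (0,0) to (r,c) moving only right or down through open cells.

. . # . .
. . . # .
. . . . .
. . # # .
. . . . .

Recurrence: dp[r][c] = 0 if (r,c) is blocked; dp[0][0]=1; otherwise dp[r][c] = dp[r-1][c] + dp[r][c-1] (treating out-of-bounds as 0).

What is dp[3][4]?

5

r\c   0   1   2   3   4
  0   1   1   0   0   0
  1   1   2   2   0   0
  2   1   3   5   5   5
  3   1   4   0   0   5
  4   1   5   5   5  10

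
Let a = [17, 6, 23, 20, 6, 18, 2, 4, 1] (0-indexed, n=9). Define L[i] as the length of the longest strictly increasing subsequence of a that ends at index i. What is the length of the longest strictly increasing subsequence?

2

   i    0    1    2    3    4    5    6    7    8
a[i]   17    6   23   20    6   18    2    4    1
L[i]    1    1    2    2    1    2    1    2    1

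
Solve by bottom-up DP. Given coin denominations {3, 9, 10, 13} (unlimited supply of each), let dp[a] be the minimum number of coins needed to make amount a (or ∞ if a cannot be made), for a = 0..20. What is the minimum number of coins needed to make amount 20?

 a  0  1  2  3  4  5  6  7  8  9 10 11 12 13 14 15 16 17 18 19 20
dp  0  -  -  1  -  -  2  -  -  1  1  -  2  1  -  3  2  -  2  2  2
(- denotes ∞ / unreachable)

2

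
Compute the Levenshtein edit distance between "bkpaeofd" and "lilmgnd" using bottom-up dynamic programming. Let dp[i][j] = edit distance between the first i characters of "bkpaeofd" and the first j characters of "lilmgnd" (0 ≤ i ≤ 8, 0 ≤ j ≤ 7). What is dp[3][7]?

7

   ''  l  i  l  m  g  n  d
''  0  1  2  3  4  5  6  7
 b  1  1  2  3  4  5  6  7
 k  2  2  2  3  4  5  6  7
 p  3  3  3  3  4  5  6  7
 a  4  4  4  4  4  5  6  7
 e  5  5  5  5  5  5  6  7
 o  6  6  6  6  6  6  6  7
 f  7  7  7  7  7  7  7  7
 d  8  8  8  8  8  8  8  7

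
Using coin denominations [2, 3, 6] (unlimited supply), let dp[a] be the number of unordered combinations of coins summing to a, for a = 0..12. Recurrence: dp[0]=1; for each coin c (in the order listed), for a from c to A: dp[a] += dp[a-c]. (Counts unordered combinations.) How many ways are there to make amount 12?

after  coin     0     1     2     3     4     5     6     7     8     9    10    11    12
          2     1     0     1     0     1     0     1     0     1     0     1     0     1
          3     1     0     1     1     1     1     2     1     2     2     2     2     3
          6     1     0     1     1     1     1     3     1     3     3     3     3     6

6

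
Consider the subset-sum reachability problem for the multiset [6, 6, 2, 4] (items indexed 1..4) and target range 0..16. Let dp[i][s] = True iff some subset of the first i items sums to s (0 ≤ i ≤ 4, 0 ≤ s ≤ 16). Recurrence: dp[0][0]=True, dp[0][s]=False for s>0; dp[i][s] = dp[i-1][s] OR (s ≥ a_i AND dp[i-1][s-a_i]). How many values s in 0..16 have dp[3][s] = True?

6

i\s   0   1   2   3   4   5   6   7   8   9  10  11  12  13  14  15  16
  0   T   F   F   F   F   F   F   F   F   F   F   F   F   F   F   F   F
  1   T   F   F   F   F   F   T   F   F   F   F   F   F   F   F   F   F
  2   T   F   F   F   F   F   T   F   F   F   F   F   T   F   F   F   F
  3   T   F   T   F   F   F   T   F   T   F   F   F   T   F   T   F   F
  4   T   F   T   F   T   F   T   F   T   F   T   F   T   F   T   F   T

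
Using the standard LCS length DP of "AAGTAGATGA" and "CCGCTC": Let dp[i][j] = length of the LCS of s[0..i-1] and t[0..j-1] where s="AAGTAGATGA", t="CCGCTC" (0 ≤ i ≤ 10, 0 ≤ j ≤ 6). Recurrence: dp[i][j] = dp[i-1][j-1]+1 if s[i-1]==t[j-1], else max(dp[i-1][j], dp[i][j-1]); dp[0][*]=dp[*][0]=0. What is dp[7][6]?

2

   ''  C  C  G  C  T  C
''  0  0  0  0  0  0  0
 A  0  0  0  0  0  0  0
 A  0  0  0  0  0  0  0
 G  0  0  0  1  1  1  1
 T  0  0  0  1  1  2  2
 A  0  0  0  1  1  2  2
 G  0  0  0  1  1  2  2
 A  0  0  0  1  1  2  2
 T  0  0  0  1  1  2  2
 G  0  0  0  1  1  2  2
 A  0  0  0  1  1  2  2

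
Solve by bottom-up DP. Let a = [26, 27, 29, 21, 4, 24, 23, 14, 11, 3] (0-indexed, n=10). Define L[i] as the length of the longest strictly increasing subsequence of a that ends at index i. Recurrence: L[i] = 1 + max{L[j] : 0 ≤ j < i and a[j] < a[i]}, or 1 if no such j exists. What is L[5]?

   i    0    1    2    3    4    5    6    7    8    9
a[i]   26   27   29   21    4   24   23   14   11    3
L[i]    1    2    3    1    1    2    2    2    2    1

2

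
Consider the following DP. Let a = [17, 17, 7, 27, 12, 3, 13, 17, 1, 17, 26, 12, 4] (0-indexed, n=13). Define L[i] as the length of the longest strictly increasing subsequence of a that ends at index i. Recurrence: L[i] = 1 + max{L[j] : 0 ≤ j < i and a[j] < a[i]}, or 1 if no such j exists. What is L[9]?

   i    0    1    2    3    4    5    6    7    8    9   10   11   12
a[i]   17   17    7   27   12    3   13   17    1   17   26   12    4
L[i]    1    1    1    2    2    1    3    4    1    4    5    2    2

4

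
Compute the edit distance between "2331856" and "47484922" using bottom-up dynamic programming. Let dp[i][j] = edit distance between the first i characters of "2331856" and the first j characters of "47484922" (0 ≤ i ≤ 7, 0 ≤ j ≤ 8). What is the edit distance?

8

   ''  4  7  4  8  4  9  2  2
''  0  1  2  3  4  5  6  7  8
 2  1  1  2  3  4  5  6  6  7
 3  2  2  2  3  4  5  6  7  7
 3  3  3  3  3  4  5  6  7  8
 1  4  4  4  4  4  5  6  7  8
 8  5  5  5  5  4  5  6  7  8
 5  6  6  6  6  5  5  6  7  8
 6  7  7  7  7  6  6  6  7  8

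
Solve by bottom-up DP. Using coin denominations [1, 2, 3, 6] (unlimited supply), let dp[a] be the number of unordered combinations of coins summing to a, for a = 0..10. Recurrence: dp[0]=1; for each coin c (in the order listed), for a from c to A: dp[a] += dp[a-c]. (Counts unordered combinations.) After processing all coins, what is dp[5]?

after  coin     0     1     2     3     4     5     6     7     8     9    10
          1     1     1     1     1     1     1     1     1     1     1     1
          2     1     1     2     2     3     3     4     4     5     5     6
          3     1     1     2     3     4     5     7     8    10    12    14
          6     1     1     2     3     4     5     8     9    12    15    18

5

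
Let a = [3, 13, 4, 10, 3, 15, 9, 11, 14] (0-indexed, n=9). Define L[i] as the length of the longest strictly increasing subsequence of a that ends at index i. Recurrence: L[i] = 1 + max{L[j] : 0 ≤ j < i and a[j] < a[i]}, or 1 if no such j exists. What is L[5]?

4

   i    0    1    2    3    4    5    6    7    8
a[i]    3   13    4   10    3   15    9   11   14
L[i]    1    2    2    3    1    4    3    4    5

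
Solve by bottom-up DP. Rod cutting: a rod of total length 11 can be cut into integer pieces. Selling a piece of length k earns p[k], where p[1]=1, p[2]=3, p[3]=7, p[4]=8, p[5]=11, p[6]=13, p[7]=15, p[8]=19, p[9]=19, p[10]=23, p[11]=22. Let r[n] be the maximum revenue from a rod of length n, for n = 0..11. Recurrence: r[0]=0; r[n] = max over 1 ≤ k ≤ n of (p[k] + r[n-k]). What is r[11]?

   n    0    1    2    3    4    5    6    7    8    9   10   11
r[n]    0    1    3    7    8   11   14   15   19   21   23   26

26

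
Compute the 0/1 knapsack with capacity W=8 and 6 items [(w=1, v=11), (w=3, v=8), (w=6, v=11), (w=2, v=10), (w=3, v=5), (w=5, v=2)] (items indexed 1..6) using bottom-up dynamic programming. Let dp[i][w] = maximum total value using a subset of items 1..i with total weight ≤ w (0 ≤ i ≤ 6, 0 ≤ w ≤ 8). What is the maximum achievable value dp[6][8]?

i\w   0   1   2   3   4   5   6   7   8
  0   0   0   0   0   0   0   0   0   0
  1   0  11  11  11  11  11  11  11  11
  2   0  11  11  11  19  19  19  19  19
  3   0  11  11  11  19  19  19  22  22
  4   0  11  11  21  21  21  29  29  29
  5   0  11  11  21  21  21  29  29  29
  6   0  11  11  21  21  21  29  29  29

29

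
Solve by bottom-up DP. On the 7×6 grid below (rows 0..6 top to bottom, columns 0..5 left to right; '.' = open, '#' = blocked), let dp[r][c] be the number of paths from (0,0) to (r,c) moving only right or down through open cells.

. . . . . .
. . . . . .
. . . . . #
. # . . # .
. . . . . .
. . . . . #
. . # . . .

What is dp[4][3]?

r\c   0   1   2   3   4   5
  0   1   1   1   1   1   1
  1   1   2   3   4   5   6
  2   1   3   6  10  15   0
  3   1   0   6  16   0   0
  4   1   1   7  23  23  23
  5   1   2   9  32  55   0
  6   1   3   0  32  87  87

23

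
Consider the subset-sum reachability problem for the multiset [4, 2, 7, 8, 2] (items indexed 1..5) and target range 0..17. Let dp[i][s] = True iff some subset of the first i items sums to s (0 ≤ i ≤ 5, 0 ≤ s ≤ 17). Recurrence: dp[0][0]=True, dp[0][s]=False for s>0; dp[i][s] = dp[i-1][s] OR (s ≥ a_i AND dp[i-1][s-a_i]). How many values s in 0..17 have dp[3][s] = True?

i\s   0   1   2   3   4   5   6   7   8   9  10  11  12  13  14  15  16  17
  0   T   F   F   F   F   F   F   F   F   F   F   F   F   F   F   F   F   F
  1   T   F   F   F   T   F   F   F   F   F   F   F   F   F   F   F   F   F
  2   T   F   T   F   T   F   T   F   F   F   F   F   F   F   F   F   F   F
  3   T   F   T   F   T   F   T   T   F   T   F   T   F   T   F   F   F   F
  4   T   F   T   F   T   F   T   T   T   T   T   T   T   T   T   T   F   T
  5   T   F   T   F   T   F   T   T   T   T   T   T   T   T   T   T   T   T

8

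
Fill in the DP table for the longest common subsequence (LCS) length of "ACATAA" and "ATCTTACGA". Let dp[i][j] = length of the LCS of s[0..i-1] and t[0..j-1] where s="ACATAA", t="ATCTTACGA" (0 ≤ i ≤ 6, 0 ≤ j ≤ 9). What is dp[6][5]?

3

   ''  A  T  C  T  T  A  C  G  A
''  0  0  0  0  0  0  0  0  0  0
 A  0  1  1  1  1  1  1  1  1  1
 C  0  1  1  2  2  2  2  2  2  2
 A  0  1  1  2  2  2  3  3  3  3
 T  0  1  2  2  3  3  3  3  3  3
 A  0  1  2  2  3  3  4  4  4  4
 A  0  1  2  2  3  3  4  4  4  5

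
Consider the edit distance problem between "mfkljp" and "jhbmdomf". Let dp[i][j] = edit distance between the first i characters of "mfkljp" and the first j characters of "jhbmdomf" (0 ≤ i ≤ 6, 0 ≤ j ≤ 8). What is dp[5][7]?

7

   ''  j  h  b  m  d  o  m  f
''  0  1  2  3  4  5  6  7  8
 m  1  1  2  3  3  4  5  6  7
 f  2  2  2  3  4  4  5  6  6
 k  3  3  3  3  4  5  5  6  7
 l  4  4  4  4  4  5  6  6  7
 j  5  4  5  5  5  5  6  7  7
 p  6  5  5  6  6  6  6  7  8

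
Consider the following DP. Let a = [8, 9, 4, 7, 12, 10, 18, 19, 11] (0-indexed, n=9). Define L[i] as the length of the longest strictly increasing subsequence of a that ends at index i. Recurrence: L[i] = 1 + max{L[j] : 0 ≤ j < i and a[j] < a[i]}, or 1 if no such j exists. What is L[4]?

   i    0    1    2    3    4    5    6    7    8
a[i]    8    9    4    7   12   10   18   19   11
L[i]    1    2    1    2    3    3    4    5    4

3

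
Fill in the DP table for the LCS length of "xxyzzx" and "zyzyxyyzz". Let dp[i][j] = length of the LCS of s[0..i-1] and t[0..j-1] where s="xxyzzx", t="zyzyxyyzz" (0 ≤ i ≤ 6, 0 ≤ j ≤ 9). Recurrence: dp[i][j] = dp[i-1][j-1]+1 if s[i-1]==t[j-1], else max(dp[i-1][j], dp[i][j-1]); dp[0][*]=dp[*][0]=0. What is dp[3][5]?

1

   ''  z  y  z  y  x  y  y  z  z
''  0  0  0  0  0  0  0  0  0  0
 x  0  0  0  0  0  1  1  1  1  1
 x  0  0  0  0  0  1  1  1  1  1
 y  0  0  1  1  1  1  2  2  2  2
 z  0  1  1  2  2  2  2  2  3  3
 z  0  1  1  2  2  2  2  2  3  4
 x  0  1  1  2  2  3  3  3  3  4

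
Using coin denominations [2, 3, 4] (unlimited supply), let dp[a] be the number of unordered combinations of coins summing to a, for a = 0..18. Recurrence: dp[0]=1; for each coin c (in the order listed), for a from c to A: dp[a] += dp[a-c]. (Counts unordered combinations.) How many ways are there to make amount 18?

12

after  coin     0     1     2     3     4     5     6     7     8     9    10    11    12    13    14    15    16    17    18
          2     1     0     1     0     1     0     1     0     1     0     1     0     1     0     1     0     1     0     1
          3     1     0     1     1     1     1     2     1     2     2     2     2     3     2     3     3     3     3     4
          4     1     0     1     1     2     1     3     2     4     3     5     4     7     5     8     7    10     8    12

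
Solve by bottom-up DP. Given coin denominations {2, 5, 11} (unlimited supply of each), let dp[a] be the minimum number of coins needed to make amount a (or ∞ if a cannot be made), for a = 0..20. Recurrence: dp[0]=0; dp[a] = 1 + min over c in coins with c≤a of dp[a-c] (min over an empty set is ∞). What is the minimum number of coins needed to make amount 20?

4

 a  0  1  2  3  4  5  6  7  8  9 10 11 12 13 14 15 16 17 18 19 20
dp  0  -  1  -  2  1  3  2  4  3  2  1  3  2  4  3  2  4  3  5  4
(- denotes ∞ / unreachable)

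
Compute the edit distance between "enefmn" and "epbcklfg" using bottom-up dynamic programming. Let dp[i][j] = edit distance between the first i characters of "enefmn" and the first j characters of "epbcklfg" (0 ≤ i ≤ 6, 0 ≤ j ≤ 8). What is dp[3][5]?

4

   ''  e  p  b  c  k  l  f  g
''  0  1  2  3  4  5  6  7  8
 e  1  0  1  2  3  4  5  6  7
 n  2  1  1  2  3  4  5  6  7
 e  3  2  2  2  3  4  5  6  7
 f  4  3  3  3  3  4  5  5  6
 m  5  4  4  4  4  4  5  6  6
 n  6  5  5  5  5  5  5  6  7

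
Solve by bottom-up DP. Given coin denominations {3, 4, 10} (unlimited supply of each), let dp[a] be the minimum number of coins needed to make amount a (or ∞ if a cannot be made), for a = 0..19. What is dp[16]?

3

 a  0  1  2  3  4  5  6  7  8  9 10 11 12 13 14 15 16 17 18 19
dp  0  -  -  1  1  -  2  2  2  3  1  3  3  2  2  4  3  3  3  4
(- denotes ∞ / unreachable)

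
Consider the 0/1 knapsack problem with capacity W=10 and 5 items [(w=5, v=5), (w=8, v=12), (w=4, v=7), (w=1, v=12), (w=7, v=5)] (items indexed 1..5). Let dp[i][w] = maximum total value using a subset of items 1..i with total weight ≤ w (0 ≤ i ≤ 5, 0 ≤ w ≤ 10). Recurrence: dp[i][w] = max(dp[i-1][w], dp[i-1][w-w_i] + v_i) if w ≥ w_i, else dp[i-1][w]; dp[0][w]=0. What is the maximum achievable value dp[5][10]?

i\w   0   1   2   3   4   5   6   7   8   9  10
  0   0   0   0   0   0   0   0   0   0   0   0
  1   0   0   0   0   0   5   5   5   5   5   5
  2   0   0   0   0   0   5   5   5  12  12  12
  3   0   0   0   0   7   7   7   7  12  12  12
  4   0  12  12  12  12  19  19  19  19  24  24
  5   0  12  12  12  12  19  19  19  19  24  24

24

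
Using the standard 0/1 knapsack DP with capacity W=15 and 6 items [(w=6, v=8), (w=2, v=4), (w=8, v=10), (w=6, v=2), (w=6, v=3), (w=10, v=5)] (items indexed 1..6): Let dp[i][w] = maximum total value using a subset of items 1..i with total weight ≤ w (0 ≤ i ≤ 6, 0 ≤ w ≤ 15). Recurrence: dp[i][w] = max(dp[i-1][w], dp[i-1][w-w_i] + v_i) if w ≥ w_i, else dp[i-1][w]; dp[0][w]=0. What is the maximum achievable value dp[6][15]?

i\w   0   1   2   3   4   5   6   7   8   9  10  11  12  13  14  15
  0   0   0   0   0   0   0   0   0   0   0   0   0   0   0   0   0
  1   0   0   0   0   0   0   8   8   8   8   8   8   8   8   8   8
  2   0   0   4   4   4   4   8   8  12  12  12  12  12  12  12  12
  3   0   0   4   4   4   4   8   8  12  12  14  14  14  14  18  18
  4   0   0   4   4   4   4   8   8  12  12  14  14  14  14  18  18
  5   0   0   4   4   4   4   8   8  12  12  14  14  14  14  18  18
  6   0   0   4   4   4   4   8   8  12  12  14  14  14  14  18  18

18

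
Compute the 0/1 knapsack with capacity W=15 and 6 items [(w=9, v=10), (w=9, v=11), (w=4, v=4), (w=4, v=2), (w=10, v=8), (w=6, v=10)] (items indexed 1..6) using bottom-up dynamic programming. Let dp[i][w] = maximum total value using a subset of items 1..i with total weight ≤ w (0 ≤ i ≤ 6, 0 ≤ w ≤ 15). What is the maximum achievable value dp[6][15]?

21

i\w   0   1   2   3   4   5   6   7   8   9  10  11  12  13  14  15
  0   0   0   0   0   0   0   0   0   0   0   0   0   0   0   0   0
  1   0   0   0   0   0   0   0   0   0  10  10  10  10  10  10  10
  2   0   0   0   0   0   0   0   0   0  11  11  11  11  11  11  11
  3   0   0   0   0   4   4   4   4   4  11  11  11  11  15  15  15
  4   0   0   0   0   4   4   4   4   6  11  11  11  11  15  15  15
  5   0   0   0   0   4   4   4   4   6  11  11  11  11  15  15  15
  6   0   0   0   0   4   4  10  10  10  11  14  14  14  15  16  21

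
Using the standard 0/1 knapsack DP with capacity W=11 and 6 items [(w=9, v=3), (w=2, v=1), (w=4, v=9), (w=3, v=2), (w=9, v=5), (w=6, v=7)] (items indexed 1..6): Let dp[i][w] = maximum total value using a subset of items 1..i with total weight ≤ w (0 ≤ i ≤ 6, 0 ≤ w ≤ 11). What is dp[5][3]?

2

i\w   0   1   2   3   4   5   6   7   8   9  10  11
  0   0   0   0   0   0   0   0   0   0   0   0   0
  1   0   0   0   0   0   0   0   0   0   3   3   3
  2   0   0   1   1   1   1   1   1   1   3   3   4
  3   0   0   1   1   9   9  10  10  10  10  10  10
  4   0   0   1   2   9   9  10  11  11  12  12  12
  5   0   0   1   2   9   9  10  11  11  12  12  12
  6   0   0   1   2   9   9  10  11  11  12  16  16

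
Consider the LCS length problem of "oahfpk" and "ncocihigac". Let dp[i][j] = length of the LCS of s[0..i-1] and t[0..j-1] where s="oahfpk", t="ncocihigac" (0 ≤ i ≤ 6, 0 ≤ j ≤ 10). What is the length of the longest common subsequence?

   ''  n  c  o  c  i  h  i  g  a  c
''  0  0  0  0  0  0  0  0  0  0  0
 o  0  0  0  1  1  1  1  1  1  1  1
 a  0  0  0  1  1  1  1  1  1  2  2
 h  0  0  0  1  1  1  2  2  2  2  2
 f  0  0  0  1  1  1  2  2  2  2  2
 p  0  0  0  1  1  1  2  2  2  2  2
 k  0  0  0  1  1  1  2  2  2  2  2

2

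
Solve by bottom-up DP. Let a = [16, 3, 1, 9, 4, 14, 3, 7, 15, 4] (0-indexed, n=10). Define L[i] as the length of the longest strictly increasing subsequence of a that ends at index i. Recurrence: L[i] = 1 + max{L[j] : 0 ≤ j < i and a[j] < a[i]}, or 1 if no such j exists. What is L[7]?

   i    0    1    2    3    4    5    6    7    8    9
a[i]   16    3    1    9    4   14    3    7   15    4
L[i]    1    1    1    2    2    3    2    3    4    3

3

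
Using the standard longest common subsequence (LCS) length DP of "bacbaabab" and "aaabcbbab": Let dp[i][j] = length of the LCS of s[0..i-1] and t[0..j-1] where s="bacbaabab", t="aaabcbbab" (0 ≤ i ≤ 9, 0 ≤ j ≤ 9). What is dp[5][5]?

2

   ''  a  a  a  b  c  b  b  a  b
''  0  0  0  0  0  0  0  0  0  0
 b  0  0  0  0  1  1  1  1  1  1
 a  0  1  1  1  1  1  1  1  2  2
 c  0  1  1  1  1  2  2  2  2  2
 b  0  1  1  1  2  2  3  3  3  3
 a  0  1  2  2  2  2  3  3  4  4
 a  0  1  2  3  3  3  3  3  4  4
 b  0  1  2  3  4  4  4  4  4  5
 a  0  1  2  3  4  4  4  4  5  5
 b  0  1  2  3  4  4  5  5  5  6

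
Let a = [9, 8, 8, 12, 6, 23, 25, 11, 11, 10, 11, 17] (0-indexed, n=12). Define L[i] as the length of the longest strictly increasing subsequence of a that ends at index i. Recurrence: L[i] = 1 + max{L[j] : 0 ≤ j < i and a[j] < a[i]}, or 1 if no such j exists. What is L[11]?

   i    0    1    2    3    4    5    6    7    8    9   10   11
a[i]    9    8    8   12    6   23   25   11   11   10   11   17
L[i]    1    1    1    2    1    3    4    2    2    2    3    4

4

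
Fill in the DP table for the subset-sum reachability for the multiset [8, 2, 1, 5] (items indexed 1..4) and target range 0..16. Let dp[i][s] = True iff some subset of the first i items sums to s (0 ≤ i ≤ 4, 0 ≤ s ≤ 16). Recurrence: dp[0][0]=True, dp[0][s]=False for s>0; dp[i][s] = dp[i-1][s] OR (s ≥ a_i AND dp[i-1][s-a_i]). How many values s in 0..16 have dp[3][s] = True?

i\s   0   1   2   3   4   5   6   7   8   9  10  11  12  13  14  15  16
  0   T   F   F   F   F   F   F   F   F   F   F   F   F   F   F   F   F
  1   T   F   F   F   F   F   F   F   T   F   F   F   F   F   F   F   F
  2   T   F   T   F   F   F   F   F   T   F   T   F   F   F   F   F   F
  3   T   T   T   T   F   F   F   F   T   T   T   T   F   F   F   F   F
  4   T   T   T   T   F   T   T   T   T   T   T   T   F   T   T   T   T

8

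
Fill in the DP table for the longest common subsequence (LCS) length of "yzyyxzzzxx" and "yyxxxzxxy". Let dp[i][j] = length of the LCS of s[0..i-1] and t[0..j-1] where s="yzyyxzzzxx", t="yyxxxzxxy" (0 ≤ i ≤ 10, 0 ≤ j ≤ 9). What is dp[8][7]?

4

   ''  y  y  x  x  x  z  x  x  y
''  0  0  0  0  0  0  0  0  0  0
 y  0  1  1  1  1  1  1  1  1  1
 z  0  1  1  1  1  1  2  2  2  2
 y  0  1  2  2  2  2  2  2  2  3
 y  0  1  2  2  2  2  2  2  2  3
 x  0  1  2  3  3  3  3  3  3  3
 z  0  1  2  3  3  3  4  4  4  4
 z  0  1  2  3  3  3  4  4  4  4
 z  0  1  2  3  3  3  4  4  4  4
 x  0  1  2  3  4  4  4  5  5  5
 x  0  1  2  3  4  5  5  5  6  6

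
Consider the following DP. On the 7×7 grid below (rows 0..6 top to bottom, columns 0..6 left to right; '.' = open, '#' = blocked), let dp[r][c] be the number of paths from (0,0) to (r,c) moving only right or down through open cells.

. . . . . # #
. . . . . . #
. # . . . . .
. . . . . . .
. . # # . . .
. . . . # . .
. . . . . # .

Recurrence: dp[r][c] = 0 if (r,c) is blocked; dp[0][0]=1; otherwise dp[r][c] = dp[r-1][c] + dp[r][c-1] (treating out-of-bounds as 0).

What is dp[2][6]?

r\c   0   1   2   3   4   5   6
  0   1   1   1   1   1   0   0
  1   1   2   3   4   5   5   0
  2   1   0   3   7  12  17  17
  3   1   1   4  11  23  40  57
  4   1   2   0   0  23  63 120
  5   1   3   3   3   0  63 183
  6   1   4   7  10  10   0 183

17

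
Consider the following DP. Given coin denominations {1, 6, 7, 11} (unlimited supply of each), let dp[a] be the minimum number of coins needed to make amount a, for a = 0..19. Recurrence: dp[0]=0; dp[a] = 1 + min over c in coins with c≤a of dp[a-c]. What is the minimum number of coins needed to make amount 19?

3

 a  0  1  2  3  4  5  6  7  8  9 10 11 12 13 14 15 16 17 18 19
dp  0  1  2  3  4  5  1  1  2  3  4  1  2  2  2  3  4  2  2  3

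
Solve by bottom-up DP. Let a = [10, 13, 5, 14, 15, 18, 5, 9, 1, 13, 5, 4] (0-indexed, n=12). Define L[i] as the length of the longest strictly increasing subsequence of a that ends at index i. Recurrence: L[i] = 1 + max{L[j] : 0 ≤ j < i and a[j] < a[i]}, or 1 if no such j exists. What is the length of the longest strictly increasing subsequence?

5

   i    0    1    2    3    4    5    6    7    8    9   10   11
a[i]   10   13    5   14   15   18    5    9    1   13    5    4
L[i]    1    2    1    3    4    5    1    2    1    3    2    2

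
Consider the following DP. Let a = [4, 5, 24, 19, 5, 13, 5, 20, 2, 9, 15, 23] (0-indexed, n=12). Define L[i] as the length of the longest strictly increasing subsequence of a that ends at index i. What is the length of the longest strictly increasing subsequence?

5

   i    0    1    2    3    4    5    6    7    8    9   10   11
a[i]    4    5   24   19    5   13    5   20    2    9   15   23
L[i]    1    2    3    3    2    3    2    4    1    3    4    5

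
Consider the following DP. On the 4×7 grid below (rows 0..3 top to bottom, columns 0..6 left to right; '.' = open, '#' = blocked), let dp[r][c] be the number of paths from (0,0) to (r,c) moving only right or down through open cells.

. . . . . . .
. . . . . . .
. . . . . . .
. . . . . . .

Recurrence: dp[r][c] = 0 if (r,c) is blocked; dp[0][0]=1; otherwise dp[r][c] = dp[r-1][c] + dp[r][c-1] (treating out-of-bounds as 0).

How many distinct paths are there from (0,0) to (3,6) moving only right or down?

r\c   0   1   2   3   4   5   6
  0   1   1   1   1   1   1   1
  1   1   2   3   4   5   6   7
  2   1   3   6  10  15  21  28
  3   1   4  10  20  35  56  84

84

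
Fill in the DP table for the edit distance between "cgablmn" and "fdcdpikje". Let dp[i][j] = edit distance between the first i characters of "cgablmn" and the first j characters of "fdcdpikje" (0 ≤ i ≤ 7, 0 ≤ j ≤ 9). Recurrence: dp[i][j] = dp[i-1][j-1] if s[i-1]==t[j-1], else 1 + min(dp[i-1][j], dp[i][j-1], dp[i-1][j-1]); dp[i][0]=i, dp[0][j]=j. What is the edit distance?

8

   ''  f  d  c  d  p  i  k  j  e
''  0  1  2  3  4  5  6  7  8  9
 c  1  1  2  2  3  4  5  6  7  8
 g  2  2  2  3  3  4  5  6  7  8
 a  3  3  3  3  4  4  5  6  7  8
 b  4  4  4  4  4  5  5  6  7  8
 l  5  5  5  5  5  5  6  6  7  8
 m  6  6  6  6  6  6  6  7  7  8
 n  7  7  7  7  7  7  7  7  8  8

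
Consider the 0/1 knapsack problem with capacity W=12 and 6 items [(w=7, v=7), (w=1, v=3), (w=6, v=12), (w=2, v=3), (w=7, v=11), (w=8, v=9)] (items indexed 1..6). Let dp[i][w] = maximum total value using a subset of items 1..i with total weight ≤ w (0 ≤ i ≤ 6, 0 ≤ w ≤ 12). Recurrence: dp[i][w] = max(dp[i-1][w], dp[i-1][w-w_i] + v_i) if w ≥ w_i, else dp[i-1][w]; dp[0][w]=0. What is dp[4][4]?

i\w   0   1   2   3   4   5   6   7   8   9  10  11  12
  0   0   0   0   0   0   0   0   0   0   0   0   0   0
  1   0   0   0   0   0   0   0   7   7   7   7   7   7
  2   0   3   3   3   3   3   3   7  10  10  10  10  10
  3   0   3   3   3   3   3  12  15  15  15  15  15  15
  4   0   3   3   6   6   6  12  15  15  18  18  18  18
  5   0   3   3   6   6   6  12  15  15  18  18  18  18
  6   0   3   3   6   6   6  12  15  15  18  18  18  18

6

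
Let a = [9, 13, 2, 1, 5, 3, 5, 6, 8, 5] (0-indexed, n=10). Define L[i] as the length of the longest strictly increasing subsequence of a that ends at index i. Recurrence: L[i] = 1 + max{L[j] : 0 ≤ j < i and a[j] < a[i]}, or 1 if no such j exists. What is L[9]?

3

   i    0    1    2    3    4    5    6    7    8    9
a[i]    9   13    2    1    5    3    5    6    8    5
L[i]    1    2    1    1    2    2    3    4    5    3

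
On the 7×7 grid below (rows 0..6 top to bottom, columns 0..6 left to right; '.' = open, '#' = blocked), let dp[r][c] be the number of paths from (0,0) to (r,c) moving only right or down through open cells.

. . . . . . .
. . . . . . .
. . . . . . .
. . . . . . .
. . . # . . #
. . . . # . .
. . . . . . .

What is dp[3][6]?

84

r\c   0   1   2   3   4   5   6
  0   1   1   1   1   1   1   1
  1   1   2   3   4   5   6   7
  2   1   3   6  10  15  21  28
  3   1   4  10  20  35  56  84
  4   1   5  15   0  35  91   0
  5   1   6  21  21   0  91  91
  6   1   7  28  49  49 140 231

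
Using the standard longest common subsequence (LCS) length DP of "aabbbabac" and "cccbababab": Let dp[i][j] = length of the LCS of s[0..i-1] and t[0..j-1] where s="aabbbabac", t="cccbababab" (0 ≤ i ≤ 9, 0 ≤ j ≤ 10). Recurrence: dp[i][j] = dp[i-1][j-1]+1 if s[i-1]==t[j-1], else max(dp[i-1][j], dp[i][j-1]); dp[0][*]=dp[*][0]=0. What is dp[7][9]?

   ''  c  c  c  b  a  b  a  b  a  b
''  0  0  0  0  0  0  0  0  0  0  0
 a  0  0  0  0  0  1  1  1  1  1  1
 a  0  0  0  0  0  1  1  2  2  2  2
 b  0  0  0  0  1  1  2  2  3  3  3
 b  0  0  0  0  1  1  2  2  3  3  4
 b  0  0  0  0  1  1  2  2  3  3  4
 a  0  0  0  0  1  2  2  3  3  4  4
 b  0  0  0  0  1  2  3  3  4  4  5
 a  0  0  0  0  1  2  3  4  4  5  5
 c  0  1  1  1  1  2  3  4  4  5  5

4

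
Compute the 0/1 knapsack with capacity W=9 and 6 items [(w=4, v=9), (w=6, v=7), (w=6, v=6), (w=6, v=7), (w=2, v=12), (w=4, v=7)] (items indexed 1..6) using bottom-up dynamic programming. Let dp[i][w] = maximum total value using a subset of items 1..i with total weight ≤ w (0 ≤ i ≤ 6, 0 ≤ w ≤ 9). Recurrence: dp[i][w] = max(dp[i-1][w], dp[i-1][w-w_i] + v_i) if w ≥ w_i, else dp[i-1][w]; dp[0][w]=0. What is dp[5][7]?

21

i\w   0   1   2   3   4   5   6   7   8   9
  0   0   0   0   0   0   0   0   0   0   0
  1   0   0   0   0   9   9   9   9   9   9
  2   0   0   0   0   9   9   9   9   9   9
  3   0   0   0   0   9   9   9   9   9   9
  4   0   0   0   0   9   9   9   9   9   9
  5   0   0  12  12  12  12  21  21  21  21
  6   0   0  12  12  12  12  21  21  21  21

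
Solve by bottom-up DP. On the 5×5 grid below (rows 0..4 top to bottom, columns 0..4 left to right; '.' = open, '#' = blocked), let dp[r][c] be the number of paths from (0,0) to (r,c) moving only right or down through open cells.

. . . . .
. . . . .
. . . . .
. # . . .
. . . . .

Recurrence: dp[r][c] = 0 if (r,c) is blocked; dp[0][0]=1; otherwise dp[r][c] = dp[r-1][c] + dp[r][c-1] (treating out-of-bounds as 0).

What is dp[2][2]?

6

r\c   0   1   2   3   4
  0   1   1   1   1   1
  1   1   2   3   4   5
  2   1   3   6  10  15
  3   1   0   6  16  31
  4   1   1   7  23  54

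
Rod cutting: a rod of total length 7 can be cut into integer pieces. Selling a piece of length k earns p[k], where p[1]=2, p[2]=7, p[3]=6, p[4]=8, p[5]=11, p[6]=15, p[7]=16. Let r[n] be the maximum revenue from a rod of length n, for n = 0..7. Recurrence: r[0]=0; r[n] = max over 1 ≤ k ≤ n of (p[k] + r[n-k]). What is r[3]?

   n    0    1    2    3    4    5    6    7
r[n]    0    2    7    9   14   16   21   23

9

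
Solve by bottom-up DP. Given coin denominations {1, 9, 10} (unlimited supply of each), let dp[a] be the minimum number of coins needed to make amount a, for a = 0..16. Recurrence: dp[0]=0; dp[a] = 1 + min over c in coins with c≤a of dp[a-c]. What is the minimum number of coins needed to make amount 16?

 a  0  1  2  3  4  5  6  7  8  9 10 11 12 13 14 15 16
dp  0  1  2  3  4  5  6  7  8  1  1  2  3  4  5  6  7

7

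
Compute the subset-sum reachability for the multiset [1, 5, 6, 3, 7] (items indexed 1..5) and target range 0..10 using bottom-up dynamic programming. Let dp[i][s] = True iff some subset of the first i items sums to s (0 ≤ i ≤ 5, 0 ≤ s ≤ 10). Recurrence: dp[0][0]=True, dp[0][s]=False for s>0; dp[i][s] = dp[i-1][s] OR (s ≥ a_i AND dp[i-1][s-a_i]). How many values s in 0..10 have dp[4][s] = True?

i\s   0   1   2   3   4   5   6   7   8   9  10
  0   T   F   F   F   F   F   F   F   F   F   F
  1   T   T   F   F   F   F   F   F   F   F   F
  2   T   T   F   F   F   T   T   F   F   F   F
  3   T   T   F   F   F   T   T   T   F   F   F
  4   T   T   F   T   T   T   T   T   T   T   T
  5   T   T   F   T   T   T   T   T   T   T   T

10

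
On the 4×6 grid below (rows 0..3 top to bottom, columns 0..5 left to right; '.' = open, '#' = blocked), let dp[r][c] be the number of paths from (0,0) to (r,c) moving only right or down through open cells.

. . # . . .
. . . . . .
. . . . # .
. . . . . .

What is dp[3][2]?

9

r\c   0   1   2   3   4   5
  0   1   1   0   0   0   0
  1   1   2   2   2   2   2
  2   1   3   5   7   0   2
  3   1   4   9  16  16  18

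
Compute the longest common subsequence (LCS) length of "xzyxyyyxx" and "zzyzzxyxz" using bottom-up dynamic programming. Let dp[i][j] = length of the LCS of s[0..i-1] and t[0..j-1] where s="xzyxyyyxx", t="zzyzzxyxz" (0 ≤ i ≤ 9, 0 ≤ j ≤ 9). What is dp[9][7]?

   ''  z  z  y  z  z  x  y  x  z
''  0  0  0  0  0  0  0  0  0  0
 x  0  0  0  0  0  0  1  1  1  1
 z  0  1  1  1  1  1  1  1  1  2
 y  0  1  1  2  2  2  2  2  2  2
 x  0  1  1  2  2  2  3  3  3  3
 y  0  1  1  2  2  2  3  4  4  4
 y  0  1  1  2  2  2  3  4  4  4
 y  0  1  1  2  2  2  3  4  4  4
 x  0  1  1  2  2  2  3  4  5  5
 x  0  1  1  2  2  2  3  4  5  5

4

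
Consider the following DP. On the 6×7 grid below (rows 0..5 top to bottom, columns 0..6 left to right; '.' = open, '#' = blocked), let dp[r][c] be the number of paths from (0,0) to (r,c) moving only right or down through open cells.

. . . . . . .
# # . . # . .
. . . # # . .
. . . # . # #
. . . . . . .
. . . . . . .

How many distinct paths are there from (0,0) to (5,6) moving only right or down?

r\c   0   1   2   3   4   5   6
  0   1   1   1   1   1   1   1
  1   0   0   1   2   0   1   2
  2   0   0   1   0   0   1   3
  3   0   0   1   0   0   0   0
  4   0   0   1   1   1   1   1
  5   0   0   1   2   3   4   5

5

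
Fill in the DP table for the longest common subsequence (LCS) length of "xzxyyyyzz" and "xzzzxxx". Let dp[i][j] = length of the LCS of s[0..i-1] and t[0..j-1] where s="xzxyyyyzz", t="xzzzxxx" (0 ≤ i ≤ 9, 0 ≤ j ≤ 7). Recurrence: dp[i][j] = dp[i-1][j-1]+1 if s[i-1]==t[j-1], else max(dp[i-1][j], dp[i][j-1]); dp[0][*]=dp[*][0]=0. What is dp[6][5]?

3

   ''  x  z  z  z  x  x  x
''  0  0  0  0  0  0  0  0
 x  0  1  1  1  1  1  1  1
 z  0  1  2  2  2  2  2  2
 x  0  1  2  2  2  3  3  3
 y  0  1  2  2  2  3  3  3
 y  0  1  2  2  2  3  3  3
 y  0  1  2  2  2  3  3  3
 y  0  1  2  2  2  3  3  3
 z  0  1  2  3  3  3  3  3
 z  0  1  2  3  4  4  4  4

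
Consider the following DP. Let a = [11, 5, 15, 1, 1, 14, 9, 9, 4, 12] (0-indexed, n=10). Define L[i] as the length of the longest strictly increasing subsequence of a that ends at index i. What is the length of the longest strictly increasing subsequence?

   i    0    1    2    3    4    5    6    7    8    9
a[i]   11    5   15    1    1   14    9    9    4   12
L[i]    1    1    2    1    1    2    2    2    2    3

3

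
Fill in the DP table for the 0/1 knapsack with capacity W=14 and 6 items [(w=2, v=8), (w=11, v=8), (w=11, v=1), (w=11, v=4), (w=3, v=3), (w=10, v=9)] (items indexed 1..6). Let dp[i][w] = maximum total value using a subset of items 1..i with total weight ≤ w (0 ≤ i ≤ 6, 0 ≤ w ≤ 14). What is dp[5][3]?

i\w   0   1   2   3   4   5   6   7   8   9  10  11  12  13  14
  0   0   0   0   0   0   0   0   0   0   0   0   0   0   0   0
  1   0   0   8   8   8   8   8   8   8   8   8   8   8   8   8
  2   0   0   8   8   8   8   8   8   8   8   8   8   8  16  16
  3   0   0   8   8   8   8   8   8   8   8   8   8   8  16  16
  4   0   0   8   8   8   8   8   8   8   8   8   8   8  16  16
  5   0   0   8   8   8  11  11  11  11  11  11  11  11  16  16
  6   0   0   8   8   8  11  11  11  11  11  11  11  17  17  17

8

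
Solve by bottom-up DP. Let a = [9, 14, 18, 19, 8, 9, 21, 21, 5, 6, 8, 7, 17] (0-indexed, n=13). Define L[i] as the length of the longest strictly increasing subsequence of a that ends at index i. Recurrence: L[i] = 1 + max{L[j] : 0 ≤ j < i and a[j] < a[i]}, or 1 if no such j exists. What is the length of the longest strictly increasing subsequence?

5

   i    0    1    2    3    4    5    6    7    8    9   10   11   12
a[i]    9   14   18   19    8    9   21   21    5    6    8    7   17
L[i]    1    2    3    4    1    2    5    5    1    2    3    3    4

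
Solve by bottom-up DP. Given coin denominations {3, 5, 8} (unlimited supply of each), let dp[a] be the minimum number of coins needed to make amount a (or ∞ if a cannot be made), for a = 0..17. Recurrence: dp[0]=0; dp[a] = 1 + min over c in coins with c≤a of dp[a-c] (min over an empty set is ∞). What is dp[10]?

 a  0  1  2  3  4  5  6  7  8  9 10 11 12 13 14 15 16 17
dp  0  -  -  1  -  1  2  -  1  3  2  2  4  2  3  3  2  4
(- denotes ∞ / unreachable)

2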